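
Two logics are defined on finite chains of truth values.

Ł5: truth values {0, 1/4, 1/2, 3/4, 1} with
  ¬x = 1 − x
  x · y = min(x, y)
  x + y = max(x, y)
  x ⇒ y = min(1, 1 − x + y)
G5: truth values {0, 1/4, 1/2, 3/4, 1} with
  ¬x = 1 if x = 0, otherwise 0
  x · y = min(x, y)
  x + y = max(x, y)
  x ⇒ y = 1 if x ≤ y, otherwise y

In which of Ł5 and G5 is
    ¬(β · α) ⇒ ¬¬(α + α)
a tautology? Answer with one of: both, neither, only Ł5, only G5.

In Ł5: at α = 0, β = 0 the value is 0 — not a tautology.
In G5: at α = 0, β = 0 the value is 0 — not a tautology.

neither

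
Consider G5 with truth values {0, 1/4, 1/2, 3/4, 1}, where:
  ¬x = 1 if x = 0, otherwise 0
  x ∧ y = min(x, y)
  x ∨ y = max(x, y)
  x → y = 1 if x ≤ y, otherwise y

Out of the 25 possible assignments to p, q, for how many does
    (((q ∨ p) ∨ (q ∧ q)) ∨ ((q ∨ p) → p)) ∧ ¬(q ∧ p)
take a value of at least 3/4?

value 1: 6 assignments (counts)
value 3/4: 1 assignment (counts)
value 1/2: 1 assignment
value 1/4: 1 assignment
value 0: 16 assignments
So 7 of the 25 assignments meet the threshold.

7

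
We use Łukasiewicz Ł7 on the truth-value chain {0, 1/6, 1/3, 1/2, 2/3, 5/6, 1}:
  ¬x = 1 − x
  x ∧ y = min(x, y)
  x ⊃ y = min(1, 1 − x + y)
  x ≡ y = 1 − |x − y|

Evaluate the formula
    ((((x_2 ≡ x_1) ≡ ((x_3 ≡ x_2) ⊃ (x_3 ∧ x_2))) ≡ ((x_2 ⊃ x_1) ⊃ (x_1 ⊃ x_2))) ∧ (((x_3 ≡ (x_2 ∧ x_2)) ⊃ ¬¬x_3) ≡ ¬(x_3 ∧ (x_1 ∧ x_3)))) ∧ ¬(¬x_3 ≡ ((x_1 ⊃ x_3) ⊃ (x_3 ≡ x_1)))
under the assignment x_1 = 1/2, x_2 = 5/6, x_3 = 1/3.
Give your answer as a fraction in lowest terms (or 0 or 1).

x_2 ≡ x_1 = 5/6 ≡ 1/2 = 2/3
x_3 ≡ x_2 = 1/3 ≡ 5/6 = 1/2
x_3 ∧ x_2 = 1/3 ∧ 5/6 = 1/3
(x_3 ≡ x_2) ⊃ (x_3 ∧ x_2) = 1/2 ⊃ 1/3 = 5/6
(x_2 ≡ x_1) ≡ ((x_3 ≡ x_2) ⊃ (x_3 ∧ x_2)) = 2/3 ≡ 5/6 = 5/6
x_2 ⊃ x_1 = 5/6 ⊃ 1/2 = 2/3
x_1 ⊃ x_2 = 1/2 ⊃ 5/6 = 1
(x_2 ⊃ x_1) ⊃ (x_1 ⊃ x_2) = 2/3 ⊃ 1 = 1
((x_2 ≡ x_1) ≡ ((x_3 ≡ x_2) ⊃ (x_3 ∧ x_2))) ≡ ((x_2 ⊃ x_1) ⊃ (x_1 ⊃ x_2)) = 5/6 ≡ 1 = 5/6
x_2 ∧ x_2 = 5/6 ∧ 5/6 = 5/6
x_3 ≡ (x_2 ∧ x_2) = 1/3 ≡ 5/6 = 1/2
¬x_3 = ¬1/3 = 2/3
¬¬x_3 = ¬2/3 = 1/3
(x_3 ≡ (x_2 ∧ x_2)) ⊃ ¬¬x_3 = 1/2 ⊃ 1/3 = 5/6
x_1 ∧ x_3 = 1/2 ∧ 1/3 = 1/3
x_3 ∧ (x_1 ∧ x_3) = 1/3 ∧ 1/3 = 1/3
¬(x_3 ∧ (x_1 ∧ x_3)) = ¬1/3 = 2/3
((x_3 ≡ (x_2 ∧ x_2)) ⊃ ¬¬x_3) ≡ ¬(x_3 ∧ (x_1 ∧ x_3)) = 5/6 ≡ 2/3 = 5/6
(((x_2 ≡ x_1) ≡ ((x_3 ≡ x_2) ⊃ (x_3 ∧ x_2))) ≡ ((x_2 ⊃ x_1) ⊃ (x_1 ⊃ x_2))) ∧ (((x_3 ≡ (x_2 ∧ x_2)) ⊃ ¬¬x_3) ≡ ¬(x_3 ∧ (x_1 ∧ x_3))) = 5/6 ∧ 5/6 = 5/6
¬x_3 = ¬1/3 = 2/3
x_1 ⊃ x_3 = 1/2 ⊃ 1/3 = 5/6
x_3 ≡ x_1 = 1/3 ≡ 1/2 = 5/6
(x_1 ⊃ x_3) ⊃ (x_3 ≡ x_1) = 5/6 ⊃ 5/6 = 1
¬x_3 ≡ ((x_1 ⊃ x_3) ⊃ (x_3 ≡ x_1)) = 2/3 ≡ 1 = 2/3
¬(¬x_3 ≡ ((x_1 ⊃ x_3) ⊃ (x_3 ≡ x_1))) = ¬2/3 = 1/3
((((x_2 ≡ x_1) ≡ ((x_3 ≡ x_2) ⊃ (x_3 ∧ x_2))) ≡ ((x_2 ⊃ x_1) ⊃ (x_1 ⊃ x_2))) ∧ (((x_3 ≡ (x_2 ∧ x_2)) ⊃ ¬¬x_3) ≡ ¬(x_3 ∧ (x_1 ∧ x_3)))) ∧ ¬(¬x_3 ≡ ((x_1 ⊃ x_3) ⊃ (x_3 ≡ x_1))) = 5/6 ∧ 1/3 = 1/3

1/3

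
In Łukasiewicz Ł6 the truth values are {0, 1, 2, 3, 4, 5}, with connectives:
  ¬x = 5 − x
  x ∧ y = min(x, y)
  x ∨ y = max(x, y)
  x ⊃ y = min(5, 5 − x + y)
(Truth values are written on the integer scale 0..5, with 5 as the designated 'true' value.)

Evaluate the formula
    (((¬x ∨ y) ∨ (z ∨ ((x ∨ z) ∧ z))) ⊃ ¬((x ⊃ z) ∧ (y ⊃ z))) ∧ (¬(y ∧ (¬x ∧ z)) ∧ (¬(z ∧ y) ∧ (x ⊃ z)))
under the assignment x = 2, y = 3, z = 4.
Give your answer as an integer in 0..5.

1

¬x = ¬2 = 3
¬x ∨ y = 3 ∨ 3 = 3
x ∨ z = 2 ∨ 4 = 4
(x ∨ z) ∧ z = 4 ∧ 4 = 4
z ∨ ((x ∨ z) ∧ z) = 4 ∨ 4 = 4
(¬x ∨ y) ∨ (z ∨ ((x ∨ z) ∧ z)) = 3 ∨ 4 = 4
x ⊃ z = 2 ⊃ 4 = 5
y ⊃ z = 3 ⊃ 4 = 5
(x ⊃ z) ∧ (y ⊃ z) = 5 ∧ 5 = 5
¬((x ⊃ z) ∧ (y ⊃ z)) = ¬5 = 0
((¬x ∨ y) ∨ (z ∨ ((x ∨ z) ∧ z))) ⊃ ¬((x ⊃ z) ∧ (y ⊃ z)) = 4 ⊃ 0 = 1
¬x = ¬2 = 3
¬x ∧ z = 3 ∧ 4 = 3
y ∧ (¬x ∧ z) = 3 ∧ 3 = 3
¬(y ∧ (¬x ∧ z)) = ¬3 = 2
z ∧ y = 4 ∧ 3 = 3
¬(z ∧ y) = ¬3 = 2
x ⊃ z = 2 ⊃ 4 = 5
¬(z ∧ y) ∧ (x ⊃ z) = 2 ∧ 5 = 2
¬(y ∧ (¬x ∧ z)) ∧ (¬(z ∧ y) ∧ (x ⊃ z)) = 2 ∧ 2 = 2
(((¬x ∨ y) ∨ (z ∨ ((x ∨ z) ∧ z))) ⊃ ¬((x ⊃ z) ∧ (y ⊃ z))) ∧ (¬(y ∧ (¬x ∧ z)) ∧ (¬(z ∧ y) ∧ (x ⊃ z))) = 1 ∧ 2 = 1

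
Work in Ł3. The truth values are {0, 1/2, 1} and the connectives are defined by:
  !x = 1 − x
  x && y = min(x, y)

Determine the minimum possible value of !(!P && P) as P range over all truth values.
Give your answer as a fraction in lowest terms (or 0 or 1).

Take P = 1/2:
!P = !1/2 = 1/2
!P && P = 1/2 && 1/2 = 1/2
!(!P && P) = !1/2 = 1/2
No assignment yields a value below 1/2, so this is the minimum.

1/2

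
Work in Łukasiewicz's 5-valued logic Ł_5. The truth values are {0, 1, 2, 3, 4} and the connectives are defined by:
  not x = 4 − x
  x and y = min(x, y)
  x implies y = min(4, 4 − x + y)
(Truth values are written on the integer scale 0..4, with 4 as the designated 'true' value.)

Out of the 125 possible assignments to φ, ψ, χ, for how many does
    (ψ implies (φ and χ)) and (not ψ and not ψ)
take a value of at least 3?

value 4: 25 assignments (counts)
value 3: 25 assignments (counts)
value 2: 25 assignments
value 1: 25 assignments
value 0: 25 assignments
So 50 of the 125 assignments meet the threshold.

50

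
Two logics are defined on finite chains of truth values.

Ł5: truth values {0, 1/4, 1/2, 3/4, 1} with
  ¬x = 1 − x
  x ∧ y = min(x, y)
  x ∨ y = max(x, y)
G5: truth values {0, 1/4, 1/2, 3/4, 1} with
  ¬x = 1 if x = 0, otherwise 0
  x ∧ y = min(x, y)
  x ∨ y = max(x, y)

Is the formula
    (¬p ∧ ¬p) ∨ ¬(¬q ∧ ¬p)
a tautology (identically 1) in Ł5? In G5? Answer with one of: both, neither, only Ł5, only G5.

only G5

In Ł5: at p = 1/4, q = 0 the value is 3/4 — not a tautology.
In G5: every assignment gives 1 — tautology.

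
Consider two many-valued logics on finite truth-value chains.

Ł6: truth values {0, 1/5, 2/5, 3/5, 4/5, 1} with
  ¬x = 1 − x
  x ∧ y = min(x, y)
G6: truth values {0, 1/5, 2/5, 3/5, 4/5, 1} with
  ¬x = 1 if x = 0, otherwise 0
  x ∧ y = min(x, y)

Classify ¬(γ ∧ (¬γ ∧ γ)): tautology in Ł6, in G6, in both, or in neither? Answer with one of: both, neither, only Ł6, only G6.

only G6

In Ł6: at γ = 1/5 the value is 4/5 — not a tautology.
In G6: every assignment gives 1 — tautology.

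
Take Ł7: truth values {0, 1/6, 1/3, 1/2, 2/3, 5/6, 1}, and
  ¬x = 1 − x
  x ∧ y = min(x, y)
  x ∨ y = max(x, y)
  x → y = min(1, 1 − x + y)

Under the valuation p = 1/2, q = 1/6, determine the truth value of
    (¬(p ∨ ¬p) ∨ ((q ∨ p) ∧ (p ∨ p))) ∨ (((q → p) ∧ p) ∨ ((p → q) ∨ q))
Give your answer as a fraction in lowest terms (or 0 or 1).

¬p = ¬1/2 = 1/2
p ∨ ¬p = 1/2 ∨ 1/2 = 1/2
¬(p ∨ ¬p) = ¬1/2 = 1/2
q ∨ p = 1/6 ∨ 1/2 = 1/2
p ∨ p = 1/2 ∨ 1/2 = 1/2
(q ∨ p) ∧ (p ∨ p) = 1/2 ∧ 1/2 = 1/2
¬(p ∨ ¬p) ∨ ((q ∨ p) ∧ (p ∨ p)) = 1/2 ∨ 1/2 = 1/2
q → p = 1/6 → 1/2 = 1
(q → p) ∧ p = 1 ∧ 1/2 = 1/2
p → q = 1/2 → 1/6 = 2/3
(p → q) ∨ q = 2/3 ∨ 1/6 = 2/3
((q → p) ∧ p) ∨ ((p → q) ∨ q) = 1/2 ∨ 2/3 = 2/3
(¬(p ∨ ¬p) ∨ ((q ∨ p) ∧ (p ∨ p))) ∨ (((q → p) ∧ p) ∨ ((p → q) ∨ q)) = 1/2 ∨ 2/3 = 2/3

2/3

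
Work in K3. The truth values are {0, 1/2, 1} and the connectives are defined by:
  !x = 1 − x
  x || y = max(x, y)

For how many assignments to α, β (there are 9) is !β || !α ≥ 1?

5

α = 0, β = 0 ↦ 1  ≥
α = 0, β = 1/2 ↦ 1  ≥
α = 0, β = 1 ↦ 1  ≥
α = 1/2, β = 0 ↦ 1  ≥
α = 1/2, β = 1/2 ↦ 1/2  <
α = 1/2, β = 1 ↦ 1/2  <
α = 1, β = 0 ↦ 1  ≥
α = 1, β = 1/2 ↦ 1/2  <
α = 1, β = 1 ↦ 0  <
So 5 of the 9 assignments meet the threshold.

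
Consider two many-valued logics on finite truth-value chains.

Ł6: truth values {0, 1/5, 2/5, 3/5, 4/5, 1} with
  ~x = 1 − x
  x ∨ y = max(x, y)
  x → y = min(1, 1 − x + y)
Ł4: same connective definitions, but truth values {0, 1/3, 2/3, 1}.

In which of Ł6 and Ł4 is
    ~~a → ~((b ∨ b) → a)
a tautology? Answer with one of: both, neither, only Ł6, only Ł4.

In Ł6: at a = 1/5, b = 0 the value is 4/5 — not a tautology.
In Ł4: at a = 1/3, b = 0 the value is 2/3 — not a tautology.

neither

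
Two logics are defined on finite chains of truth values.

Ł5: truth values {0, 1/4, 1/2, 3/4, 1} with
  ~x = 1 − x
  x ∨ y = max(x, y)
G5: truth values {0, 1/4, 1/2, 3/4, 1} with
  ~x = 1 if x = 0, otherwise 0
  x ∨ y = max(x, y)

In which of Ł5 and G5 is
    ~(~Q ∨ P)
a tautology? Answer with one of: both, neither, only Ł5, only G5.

In Ł5: at P = 0, Q = 0 the value is 0 — not a tautology.
In G5: at P = 0, Q = 0 the value is 0 — not a tautology.

neither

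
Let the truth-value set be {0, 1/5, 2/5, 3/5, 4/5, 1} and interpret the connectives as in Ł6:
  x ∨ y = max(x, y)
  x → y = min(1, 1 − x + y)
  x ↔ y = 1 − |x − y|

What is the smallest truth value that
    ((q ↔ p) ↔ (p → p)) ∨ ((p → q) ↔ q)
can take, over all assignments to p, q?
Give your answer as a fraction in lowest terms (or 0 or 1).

3/5

Take p = 0, q = 2/5:
q ↔ p = 2/5 ↔ 0 = 3/5
p → p = 0 → 0 = 1
(q ↔ p) ↔ (p → p) = 3/5 ↔ 1 = 3/5
p → q = 0 → 2/5 = 1
(p → q) ↔ q = 1 ↔ 2/5 = 2/5
((q ↔ p) ↔ (p → p)) ∨ ((p → q) ↔ q) = 3/5 ∨ 2/5 = 3/5
No assignment yields a value below 3/5, so this is the minimum.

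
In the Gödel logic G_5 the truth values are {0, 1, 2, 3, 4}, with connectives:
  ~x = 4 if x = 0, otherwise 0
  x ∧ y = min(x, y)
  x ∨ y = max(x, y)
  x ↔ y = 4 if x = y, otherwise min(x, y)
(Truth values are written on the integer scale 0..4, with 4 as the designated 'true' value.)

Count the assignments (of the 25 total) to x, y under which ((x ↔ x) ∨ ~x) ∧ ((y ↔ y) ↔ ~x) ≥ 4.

value 4: 5 assignments (counts)
value 0: 20 assignments
So 5 of the 25 assignments meet the threshold.

5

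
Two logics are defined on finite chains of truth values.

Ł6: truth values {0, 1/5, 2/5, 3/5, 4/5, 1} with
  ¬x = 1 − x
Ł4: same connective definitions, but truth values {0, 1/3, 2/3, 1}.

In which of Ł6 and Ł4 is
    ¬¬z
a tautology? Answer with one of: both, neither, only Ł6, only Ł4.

neither

In Ł6: at z = 0 the value is 0 — not a tautology.
In Ł4: at z = 0 the value is 0 — not a tautology.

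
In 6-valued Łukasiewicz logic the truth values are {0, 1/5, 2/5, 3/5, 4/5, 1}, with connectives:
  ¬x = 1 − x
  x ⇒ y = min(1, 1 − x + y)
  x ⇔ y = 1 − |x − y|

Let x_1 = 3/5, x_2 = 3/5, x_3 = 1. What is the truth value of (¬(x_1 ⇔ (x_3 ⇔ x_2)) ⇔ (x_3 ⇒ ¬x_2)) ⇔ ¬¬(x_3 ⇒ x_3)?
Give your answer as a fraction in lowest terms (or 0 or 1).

3/5

x_3 ⇔ x_2 = 1 ⇔ 3/5 = 3/5
x_1 ⇔ (x_3 ⇔ x_2) = 3/5 ⇔ 3/5 = 1
¬(x_1 ⇔ (x_3 ⇔ x_2)) = ¬1 = 0
¬x_2 = ¬3/5 = 2/5
x_3 ⇒ ¬x_2 = 1 ⇒ 2/5 = 2/5
¬(x_1 ⇔ (x_3 ⇔ x_2)) ⇔ (x_3 ⇒ ¬x_2) = 0 ⇔ 2/5 = 3/5
x_3 ⇒ x_3 = 1 ⇒ 1 = 1
¬(x_3 ⇒ x_3) = ¬1 = 0
¬¬(x_3 ⇒ x_3) = ¬0 = 1
(¬(x_1 ⇔ (x_3 ⇔ x_2)) ⇔ (x_3 ⇒ ¬x_2)) ⇔ ¬¬(x_3 ⇒ x_3) = 3/5 ⇔ 1 = 3/5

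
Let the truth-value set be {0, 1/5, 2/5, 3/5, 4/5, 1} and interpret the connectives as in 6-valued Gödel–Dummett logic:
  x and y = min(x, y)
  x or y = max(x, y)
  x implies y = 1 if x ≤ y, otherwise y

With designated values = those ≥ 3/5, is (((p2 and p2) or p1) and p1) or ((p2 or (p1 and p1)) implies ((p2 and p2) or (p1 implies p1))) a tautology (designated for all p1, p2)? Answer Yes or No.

At p1 = 4/5, p2 = 2/5, for instance:
p2 and p2 = 2/5 and 2/5 = 2/5
(p2 and p2) or p1 = 2/5 or 4/5 = 4/5
((p2 and p2) or p1) and p1 = 4/5 and 4/5 = 4/5
p1 and p1 = 4/5 and 4/5 = 4/5
p2 or (p1 and p1) = 2/5 or 4/5 = 4/5
p2 and p2 = 2/5 and 2/5 = 2/5
p1 implies p1 = 4/5 implies 4/5 = 1
(p2 and p2) or (p1 implies p1) = 2/5 or 1 = 1
(p2 or (p1 and p1)) implies ((p2 and p2) or (p1 implies p1)) = 4/5 implies 1 = 1
(((p2 and p2) or p1) and p1) or ((p2 or (p1 and p1)) implies ((p2 and p2) or (p1 implies p1))) = 4/5 or 1 = 1
and checking the remaining 35 assignments likewise gives ≥ 3/5 in every case.

Yes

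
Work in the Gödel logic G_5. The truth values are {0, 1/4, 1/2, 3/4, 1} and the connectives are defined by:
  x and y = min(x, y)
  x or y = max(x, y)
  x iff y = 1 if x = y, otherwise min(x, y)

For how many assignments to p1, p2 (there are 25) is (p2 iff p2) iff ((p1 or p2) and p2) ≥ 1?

5

value 1: 5 assignments (counts)
value 3/4: 5 assignments
value 1/2: 5 assignments
value 1/4: 5 assignments
value 0: 5 assignments
So 5 of the 25 assignments meet the threshold.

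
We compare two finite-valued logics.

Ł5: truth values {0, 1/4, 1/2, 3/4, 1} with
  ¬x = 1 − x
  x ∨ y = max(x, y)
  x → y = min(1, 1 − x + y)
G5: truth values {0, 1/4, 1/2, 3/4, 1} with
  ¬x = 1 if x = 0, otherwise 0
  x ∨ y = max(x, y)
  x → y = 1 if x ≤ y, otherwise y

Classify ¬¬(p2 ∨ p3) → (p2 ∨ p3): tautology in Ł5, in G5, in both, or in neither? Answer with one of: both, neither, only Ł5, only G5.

In Ł5: every assignment gives 1 — tautology.
In G5: at p2 = 0, p3 = 1/4 the value is 1/4 — not a tautology.

only Ł5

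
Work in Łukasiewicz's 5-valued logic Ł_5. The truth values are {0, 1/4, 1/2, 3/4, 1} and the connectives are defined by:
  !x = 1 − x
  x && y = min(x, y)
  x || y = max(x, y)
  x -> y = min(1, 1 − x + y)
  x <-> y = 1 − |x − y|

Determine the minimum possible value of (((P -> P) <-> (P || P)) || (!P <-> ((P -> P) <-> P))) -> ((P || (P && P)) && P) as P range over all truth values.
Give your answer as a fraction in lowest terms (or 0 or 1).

Take P = 1/2:
P -> P = 1/2 -> 1/2 = 1
P || P = 1/2 || 1/2 = 1/2
(P -> P) <-> (P || P) = 1 <-> 1/2 = 1/2
!P = !1/2 = 1/2
P -> P = 1/2 -> 1/2 = 1
(P -> P) <-> P = 1 <-> 1/2 = 1/2
!P <-> ((P -> P) <-> P) = 1/2 <-> 1/2 = 1
((P -> P) <-> (P || P)) || (!P <-> ((P -> P) <-> P)) = 1/2 || 1 = 1
P && P = 1/2 && 1/2 = 1/2
P || (P && P) = 1/2 || 1/2 = 1/2
(P || (P && P)) && P = 1/2 && 1/2 = 1/2
(((P -> P) <-> (P || P)) || (!P <-> ((P -> P) <-> P))) -> ((P || (P && P)) && P) = 1 -> 1/2 = 1/2
No assignment yields a value below 1/2, so this is the minimum.

1/2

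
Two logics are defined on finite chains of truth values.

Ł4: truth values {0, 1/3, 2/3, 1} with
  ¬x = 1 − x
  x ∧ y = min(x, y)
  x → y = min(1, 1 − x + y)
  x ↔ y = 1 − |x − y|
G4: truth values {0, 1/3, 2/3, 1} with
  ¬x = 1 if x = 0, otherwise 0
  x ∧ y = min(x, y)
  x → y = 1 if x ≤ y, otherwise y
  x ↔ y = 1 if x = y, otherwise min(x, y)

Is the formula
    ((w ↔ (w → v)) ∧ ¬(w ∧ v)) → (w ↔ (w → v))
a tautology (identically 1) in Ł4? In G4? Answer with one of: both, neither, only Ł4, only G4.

both

In Ł4: every assignment gives 1 — tautology.
In G4: every assignment gives 1 — tautology.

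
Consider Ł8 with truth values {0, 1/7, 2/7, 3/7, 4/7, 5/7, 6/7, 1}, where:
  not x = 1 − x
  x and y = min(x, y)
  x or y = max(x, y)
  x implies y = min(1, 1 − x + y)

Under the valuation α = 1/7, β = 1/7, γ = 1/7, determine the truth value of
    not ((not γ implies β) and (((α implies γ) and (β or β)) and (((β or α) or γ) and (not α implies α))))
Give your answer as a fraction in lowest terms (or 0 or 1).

not γ = not 1/7 = 6/7
not γ implies β = 6/7 implies 1/7 = 2/7
α implies γ = 1/7 implies 1/7 = 1
β or β = 1/7 or 1/7 = 1/7
(α implies γ) and (β or β) = 1 and 1/7 = 1/7
β or α = 1/7 or 1/7 = 1/7
(β or α) or γ = 1/7 or 1/7 = 1/7
not α = not 1/7 = 6/7
not α implies α = 6/7 implies 1/7 = 2/7
((β or α) or γ) and (not α implies α) = 1/7 and 2/7 = 1/7
((α implies γ) and (β or β)) and (((β or α) or γ) and (not α implies α)) = 1/7 and 1/7 = 1/7
(not γ implies β) and (((α implies γ) and (β or β)) and (((β or α) or γ) and (not α implies α))) = 2/7 and 1/7 = 1/7
not ((not γ implies β) and (((α implies γ) and (β or β)) and (((β or α) or γ) and (not α implies α)))) = not 1/7 = 6/7

6/7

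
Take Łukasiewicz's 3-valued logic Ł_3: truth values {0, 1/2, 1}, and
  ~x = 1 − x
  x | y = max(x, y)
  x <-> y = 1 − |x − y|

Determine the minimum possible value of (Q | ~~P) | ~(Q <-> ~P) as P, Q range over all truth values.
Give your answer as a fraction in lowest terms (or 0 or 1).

Take P = 0, Q = 1/2:
~P = ~0 = 1
~~P = ~1 = 0
Q | ~~P = 1/2 | 0 = 1/2
~P = ~0 = 1
Q <-> ~P = 1/2 <-> 1 = 1/2
~(Q <-> ~P) = ~1/2 = 1/2
(Q | ~~P) | ~(Q <-> ~P) = 1/2 | 1/2 = 1/2
No assignment yields a value below 1/2, so this is the minimum.

1/2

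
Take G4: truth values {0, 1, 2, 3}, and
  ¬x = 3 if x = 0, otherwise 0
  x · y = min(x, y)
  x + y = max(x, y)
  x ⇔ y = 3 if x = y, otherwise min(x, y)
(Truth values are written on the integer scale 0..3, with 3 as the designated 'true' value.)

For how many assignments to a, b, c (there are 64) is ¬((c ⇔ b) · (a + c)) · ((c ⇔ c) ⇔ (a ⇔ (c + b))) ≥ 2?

value 3: 7 assignments (counts)
value 2: 4 assignments (counts)
value 1: 8 assignments
value 0: 45 assignments
So 11 of the 64 assignments meet the threshold.

11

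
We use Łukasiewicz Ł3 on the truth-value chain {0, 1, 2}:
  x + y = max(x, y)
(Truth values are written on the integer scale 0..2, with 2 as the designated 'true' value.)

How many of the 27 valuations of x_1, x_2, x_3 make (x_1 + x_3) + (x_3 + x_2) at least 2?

value 2: 19 assignments (counts)
value 1: 7 assignments
value 0: 1 assignment
So 19 of the 27 assignments meet the threshold.

19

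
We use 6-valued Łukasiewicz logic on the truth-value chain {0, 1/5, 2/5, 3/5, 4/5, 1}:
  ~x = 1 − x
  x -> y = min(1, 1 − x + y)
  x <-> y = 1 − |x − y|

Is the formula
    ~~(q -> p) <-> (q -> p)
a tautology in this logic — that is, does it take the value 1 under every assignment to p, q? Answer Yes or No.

Yes

At p = 0, q = 1/5, for instance:
q -> p = 1/5 -> 0 = 4/5
~(q -> p) = ~4/5 = 1/5
~~(q -> p) = ~1/5 = 4/5
~~(q -> p) <-> (q -> p) = 4/5 <-> 4/5 = 1
and checking the remaining 35 assignments likewise gives ≥ 1 in every case.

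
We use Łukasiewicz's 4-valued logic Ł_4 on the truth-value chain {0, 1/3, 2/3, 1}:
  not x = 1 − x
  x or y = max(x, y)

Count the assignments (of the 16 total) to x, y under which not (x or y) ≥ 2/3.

x = 0, y = 0 ↦ 1  ≥
x = 0, y = 1/3 ↦ 2/3  ≥
x = 0, y = 2/3 ↦ 1/3  <
x = 0, y = 1 ↦ 0  <
x = 1/3, y = 0 ↦ 2/3  ≥
x = 1/3, y = 1/3 ↦ 2/3  ≥
x = 1/3, y = 2/3 ↦ 1/3  <
x = 1/3, y = 1 ↦ 0  <
x = 2/3, y = 0 ↦ 1/3  <
x = 2/3, y = 1/3 ↦ 1/3  <
x = 2/3, y = 2/3 ↦ 1/3  <
x = 2/3, y = 1 ↦ 0  <
x = 1, y = 0 ↦ 0  <
x = 1, y = 1/3 ↦ 0  <
x = 1, y = 2/3 ↦ 0  <
x = 1, y = 1 ↦ 0  <
So 4 of the 16 assignments meet the threshold.

4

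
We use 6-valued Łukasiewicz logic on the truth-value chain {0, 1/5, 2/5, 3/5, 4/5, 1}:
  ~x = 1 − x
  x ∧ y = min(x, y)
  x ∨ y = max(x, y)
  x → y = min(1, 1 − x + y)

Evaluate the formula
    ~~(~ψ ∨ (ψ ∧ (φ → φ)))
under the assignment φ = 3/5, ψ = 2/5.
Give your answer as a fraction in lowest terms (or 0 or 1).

~ψ = ~2/5 = 3/5
φ → φ = 3/5 → 3/5 = 1
ψ ∧ (φ → φ) = 2/5 ∧ 1 = 2/5
~ψ ∨ (ψ ∧ (φ → φ)) = 3/5 ∨ 2/5 = 3/5
~(~ψ ∨ (ψ ∧ (φ → φ))) = ~3/5 = 2/5
~~(~ψ ∨ (ψ ∧ (φ → φ))) = ~2/5 = 3/5

3/5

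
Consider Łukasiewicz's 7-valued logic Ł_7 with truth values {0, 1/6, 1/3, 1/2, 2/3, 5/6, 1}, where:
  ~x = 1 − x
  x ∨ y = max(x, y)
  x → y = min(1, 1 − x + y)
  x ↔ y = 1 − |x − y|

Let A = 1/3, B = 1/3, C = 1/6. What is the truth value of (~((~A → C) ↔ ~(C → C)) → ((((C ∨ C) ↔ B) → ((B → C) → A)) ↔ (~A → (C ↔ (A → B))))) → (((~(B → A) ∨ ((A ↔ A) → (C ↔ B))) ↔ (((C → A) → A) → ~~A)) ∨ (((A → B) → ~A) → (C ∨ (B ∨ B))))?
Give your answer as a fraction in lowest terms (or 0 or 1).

5/6

~A = ~1/3 = 2/3
~A → C = 2/3 → 1/6 = 1/2
C → C = 1/6 → 1/6 = 1
~(C → C) = ~1 = 0
(~A → C) ↔ ~(C → C) = 1/2 ↔ 0 = 1/2
~((~A → C) ↔ ~(C → C)) = ~1/2 = 1/2
C ∨ C = 1/6 ∨ 1/6 = 1/6
(C ∨ C) ↔ B = 1/6 ↔ 1/3 = 5/6
B → C = 1/3 → 1/6 = 5/6
(B → C) → A = 5/6 → 1/3 = 1/2
((C ∨ C) ↔ B) → ((B → C) → A) = 5/6 → 1/2 = 2/3
~A = ~1/3 = 2/3
A → B = 1/3 → 1/3 = 1
C ↔ (A → B) = 1/6 ↔ 1 = 1/6
~A → (C ↔ (A → B)) = 2/3 → 1/6 = 1/2
(((C ∨ C) ↔ B) → ((B → C) → A)) ↔ (~A → (C ↔ (A → B))) = 2/3 ↔ 1/2 = 5/6
~((~A → C) ↔ ~(C → C)) → ((((C ∨ C) ↔ B) → ((B → C) → A)) ↔ (~A → (C ↔ (A → B)))) = 1/2 → 5/6 = 1
B → A = 1/3 → 1/3 = 1
~(B → A) = ~1 = 0
A ↔ A = 1/3 ↔ 1/3 = 1
C ↔ B = 1/6 ↔ 1/3 = 5/6
(A ↔ A) → (C ↔ B) = 1 → 5/6 = 5/6
~(B → A) ∨ ((A ↔ A) → (C ↔ B)) = 0 ∨ 5/6 = 5/6
C → A = 1/6 → 1/3 = 1
(C → A) → A = 1 → 1/3 = 1/3
~A = ~1/3 = 2/3
~~A = ~2/3 = 1/3
((C → A) → A) → ~~A = 1/3 → 1/3 = 1
(~(B → A) ∨ ((A ↔ A) → (C ↔ B))) ↔ (((C → A) → A) → ~~A) = 5/6 ↔ 1 = 5/6
A → B = 1/3 → 1/3 = 1
~A = ~1/3 = 2/3
(A → B) → ~A = 1 → 2/3 = 2/3
B ∨ B = 1/3 ∨ 1/3 = 1/3
C ∨ (B ∨ B) = 1/6 ∨ 1/3 = 1/3
((A → B) → ~A) → (C ∨ (B ∨ B)) = 2/3 → 1/3 = 2/3
((~(B → A) ∨ ((A ↔ A) → (C ↔ B))) ↔ (((C → A) → A) → ~~A)) ∨ (((A → B) → ~A) → (C ∨ (B ∨ B))) = 5/6 ∨ 2/3 = 5/6
(~((~A → C) ↔ ~(C → C)) → ((((C ∨ C) ↔ B) → ((B → C) → A)) ↔ (~A → (C ↔ (A → B))))) → (((~(B → A) ∨ ((A ↔ A) → (C ↔ B))) ↔ (((C → A) → A) → ~~A)) ∨ (((A → B) → ~A) → (C ∨ (B ∨ B)))) = 1 → 5/6 = 5/6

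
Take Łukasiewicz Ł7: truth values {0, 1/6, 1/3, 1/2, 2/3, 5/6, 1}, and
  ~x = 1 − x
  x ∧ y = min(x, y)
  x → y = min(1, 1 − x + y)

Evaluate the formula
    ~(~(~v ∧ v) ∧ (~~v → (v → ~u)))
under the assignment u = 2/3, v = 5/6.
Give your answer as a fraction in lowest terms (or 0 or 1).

~v = ~5/6 = 1/6
~v ∧ v = 1/6 ∧ 5/6 = 1/6
~(~v ∧ v) = ~1/6 = 5/6
~v = ~5/6 = 1/6
~~v = ~1/6 = 5/6
~u = ~2/3 = 1/3
v → ~u = 5/6 → 1/3 = 1/2
~~v → (v → ~u) = 5/6 → 1/2 = 2/3
~(~v ∧ v) ∧ (~~v → (v → ~u)) = 5/6 ∧ 2/3 = 2/3
~(~(~v ∧ v) ∧ (~~v → (v → ~u))) = ~2/3 = 1/3

1/3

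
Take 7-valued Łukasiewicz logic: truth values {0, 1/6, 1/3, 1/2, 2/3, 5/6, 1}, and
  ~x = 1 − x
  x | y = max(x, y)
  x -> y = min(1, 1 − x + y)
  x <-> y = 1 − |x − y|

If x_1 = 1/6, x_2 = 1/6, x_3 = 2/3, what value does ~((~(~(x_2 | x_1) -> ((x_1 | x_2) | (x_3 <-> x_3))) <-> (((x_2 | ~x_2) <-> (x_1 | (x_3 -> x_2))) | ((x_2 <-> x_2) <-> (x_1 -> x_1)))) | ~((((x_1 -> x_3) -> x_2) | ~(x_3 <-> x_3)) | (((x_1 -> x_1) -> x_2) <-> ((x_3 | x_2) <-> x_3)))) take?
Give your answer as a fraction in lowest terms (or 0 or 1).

1/6

x_2 | x_1 = 1/6 | 1/6 = 1/6
~(x_2 | x_1) = ~1/6 = 5/6
x_1 | x_2 = 1/6 | 1/6 = 1/6
x_3 <-> x_3 = 2/3 <-> 2/3 = 1
(x_1 | x_2) | (x_3 <-> x_3) = 1/6 | 1 = 1
~(x_2 | x_1) -> ((x_1 | x_2) | (x_3 <-> x_3)) = 5/6 -> 1 = 1
~(~(x_2 | x_1) -> ((x_1 | x_2) | (x_3 <-> x_3))) = ~1 = 0
~x_2 = ~1/6 = 5/6
x_2 | ~x_2 = 1/6 | 5/6 = 5/6
x_3 -> x_2 = 2/3 -> 1/6 = 1/2
x_1 | (x_3 -> x_2) = 1/6 | 1/2 = 1/2
(x_2 | ~x_2) <-> (x_1 | (x_3 -> x_2)) = 5/6 <-> 1/2 = 2/3
x_2 <-> x_2 = 1/6 <-> 1/6 = 1
x_1 -> x_1 = 1/6 -> 1/6 = 1
(x_2 <-> x_2) <-> (x_1 -> x_1) = 1 <-> 1 = 1
((x_2 | ~x_2) <-> (x_1 | (x_3 -> x_2))) | ((x_2 <-> x_2) <-> (x_1 -> x_1)) = 2/3 | 1 = 1
~(~(x_2 | x_1) -> ((x_1 | x_2) | (x_3 <-> x_3))) <-> (((x_2 | ~x_2) <-> (x_1 | (x_3 -> x_2))) | ((x_2 <-> x_2) <-> (x_1 -> x_1))) = 0 <-> 1 = 0
x_1 -> x_3 = 1/6 -> 2/3 = 1
(x_1 -> x_3) -> x_2 = 1 -> 1/6 = 1/6
x_3 <-> x_3 = 2/3 <-> 2/3 = 1
~(x_3 <-> x_3) = ~1 = 0
((x_1 -> x_3) -> x_2) | ~(x_3 <-> x_3) = 1/6 | 0 = 1/6
x_1 -> x_1 = 1/6 -> 1/6 = 1
(x_1 -> x_1) -> x_2 = 1 -> 1/6 = 1/6
x_3 | x_2 = 2/3 | 1/6 = 2/3
(x_3 | x_2) <-> x_3 = 2/3 <-> 2/3 = 1
((x_1 -> x_1) -> x_2) <-> ((x_3 | x_2) <-> x_3) = 1/6 <-> 1 = 1/6
(((x_1 -> x_3) -> x_2) | ~(x_3 <-> x_3)) | (((x_1 -> x_1) -> x_2) <-> ((x_3 | x_2) <-> x_3)) = 1/6 | 1/6 = 1/6
~((((x_1 -> x_3) -> x_2) | ~(x_3 <-> x_3)) | (((x_1 -> x_1) -> x_2) <-> ((x_3 | x_2) <-> x_3))) = ~1/6 = 5/6
(~(~(x_2 | x_1) -> ((x_1 | x_2) | (x_3 <-> x_3))) <-> (((x_2 | ~x_2) <-> (x_1 | (x_3 -> x_2))) | ((x_2 <-> x_2) <-> (x_1 -> x_1)))) | ~((((x_1 -> x_3) -> x_2) | ~(x_3 <-> x_3)) | (((x_1 -> x_1) -> x_2) <-> ((x_3 | x_2) <-> x_3))) = 0 | 5/6 = 5/6
~((~(~(x_2 | x_1) -> ((x_1 | x_2) | (x_3 <-> x_3))) <-> (((x_2 | ~x_2) <-> (x_1 | (x_3 -> x_2))) | ((x_2 <-> x_2) <-> (x_1 -> x_1)))) | ~((((x_1 -> x_3) -> x_2) | ~(x_3 <-> x_3)) | (((x_1 -> x_1) -> x_2) <-> ((x_3 | x_2) <-> x_3)))) = ~5/6 = 1/6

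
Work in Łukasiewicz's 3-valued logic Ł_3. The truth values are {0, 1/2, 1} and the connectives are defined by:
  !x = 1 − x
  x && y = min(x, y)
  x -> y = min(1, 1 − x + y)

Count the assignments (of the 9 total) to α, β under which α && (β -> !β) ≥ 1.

2

α = 0, β = 0 ↦ 0  <
α = 0, β = 1/2 ↦ 0  <
α = 0, β = 1 ↦ 0  <
α = 1/2, β = 0 ↦ 1/2  <
α = 1/2, β = 1/2 ↦ 1/2  <
α = 1/2, β = 1 ↦ 0  <
α = 1, β = 0 ↦ 1  ≥
α = 1, β = 1/2 ↦ 1  ≥
α = 1, β = 1 ↦ 0  <
So 2 of the 9 assignments meet the threshold.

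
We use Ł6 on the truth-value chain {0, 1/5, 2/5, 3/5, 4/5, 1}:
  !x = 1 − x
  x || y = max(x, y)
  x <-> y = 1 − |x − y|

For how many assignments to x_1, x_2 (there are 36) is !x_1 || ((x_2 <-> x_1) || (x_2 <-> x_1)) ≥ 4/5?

value 1: 11 assignments (counts)
value 4/5: 12 assignments (counts)
value 3/5: 7 assignments
value 2/5: 3 assignments
value 1/5: 2 assignments
value 0: 1 assignment
So 23 of the 36 assignments meet the threshold.

23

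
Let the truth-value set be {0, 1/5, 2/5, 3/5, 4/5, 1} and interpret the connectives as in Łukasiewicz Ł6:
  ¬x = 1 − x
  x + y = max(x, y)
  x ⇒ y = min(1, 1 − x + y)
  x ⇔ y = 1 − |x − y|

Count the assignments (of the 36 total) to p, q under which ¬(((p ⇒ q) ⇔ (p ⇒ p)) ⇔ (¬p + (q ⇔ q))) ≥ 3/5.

value 1: 1 assignment (counts)
value 4/5: 2 assignments (counts)
value 3/5: 3 assignments (counts)
value 2/5: 4 assignments
value 1/5: 5 assignments
value 0: 21 assignments
So 6 of the 36 assignments meet the threshold.

6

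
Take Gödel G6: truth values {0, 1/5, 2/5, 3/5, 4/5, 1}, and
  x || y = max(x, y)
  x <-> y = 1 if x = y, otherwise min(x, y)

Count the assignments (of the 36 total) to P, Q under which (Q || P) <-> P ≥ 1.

21

value 1: 21 assignments (counts)
value 4/5: 1 assignment
value 3/5: 2 assignments
value 2/5: 3 assignments
value 1/5: 4 assignments
value 0: 5 assignments
So 21 of the 36 assignments meet the threshold.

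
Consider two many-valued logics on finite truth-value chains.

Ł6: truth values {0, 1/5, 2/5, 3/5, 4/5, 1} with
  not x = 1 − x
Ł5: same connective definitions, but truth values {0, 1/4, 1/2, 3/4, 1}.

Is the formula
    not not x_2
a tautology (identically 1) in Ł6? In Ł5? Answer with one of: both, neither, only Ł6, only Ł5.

neither

In Ł6: at x_2 = 0 the value is 0 — not a tautology.
In Ł5: at x_2 = 0 the value is 0 — not a tautology.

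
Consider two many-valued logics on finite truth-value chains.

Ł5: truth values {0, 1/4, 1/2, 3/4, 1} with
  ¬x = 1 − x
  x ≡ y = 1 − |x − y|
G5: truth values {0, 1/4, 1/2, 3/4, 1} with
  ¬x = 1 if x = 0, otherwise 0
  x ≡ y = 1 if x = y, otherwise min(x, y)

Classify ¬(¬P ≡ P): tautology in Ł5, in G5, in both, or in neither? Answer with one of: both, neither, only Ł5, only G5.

only G5

In Ł5: at P = 1/4 the value is 1/2 — not a tautology.
In G5: every assignment gives 1 — tautology.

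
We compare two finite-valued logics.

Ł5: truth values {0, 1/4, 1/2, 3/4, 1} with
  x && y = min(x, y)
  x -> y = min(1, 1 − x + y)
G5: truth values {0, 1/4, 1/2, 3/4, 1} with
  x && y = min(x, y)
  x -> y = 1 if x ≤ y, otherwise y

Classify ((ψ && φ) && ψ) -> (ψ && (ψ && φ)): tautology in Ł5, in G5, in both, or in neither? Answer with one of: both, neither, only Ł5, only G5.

both

In Ł5: every assignment gives 1 — tautology.
In G5: every assignment gives 1 — tautology.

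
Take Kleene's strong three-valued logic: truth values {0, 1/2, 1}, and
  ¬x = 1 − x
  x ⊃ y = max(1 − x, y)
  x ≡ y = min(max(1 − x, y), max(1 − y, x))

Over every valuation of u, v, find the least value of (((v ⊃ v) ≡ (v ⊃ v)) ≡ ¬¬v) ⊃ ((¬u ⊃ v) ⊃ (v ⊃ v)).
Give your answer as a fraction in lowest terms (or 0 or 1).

Take u = 0, v = 1/2:
v ⊃ v = 1/2 ⊃ 1/2 = 1/2
v ⊃ v = 1/2 ⊃ 1/2 = 1/2
(v ⊃ v) ≡ (v ⊃ v) = 1/2 ≡ 1/2 = 1/2
¬v = ¬1/2 = 1/2
¬¬v = ¬1/2 = 1/2
((v ⊃ v) ≡ (v ⊃ v)) ≡ ¬¬v = 1/2 ≡ 1/2 = 1/2
¬u = ¬0 = 1
¬u ⊃ v = 1 ⊃ 1/2 = 1/2
v ⊃ v = 1/2 ⊃ 1/2 = 1/2
(¬u ⊃ v) ⊃ (v ⊃ v) = 1/2 ⊃ 1/2 = 1/2
(((v ⊃ v) ≡ (v ⊃ v)) ≡ ¬¬v) ⊃ ((¬u ⊃ v) ⊃ (v ⊃ v)) = 1/2 ⊃ 1/2 = 1/2
No assignment yields a value below 1/2, so this is the minimum.

1/2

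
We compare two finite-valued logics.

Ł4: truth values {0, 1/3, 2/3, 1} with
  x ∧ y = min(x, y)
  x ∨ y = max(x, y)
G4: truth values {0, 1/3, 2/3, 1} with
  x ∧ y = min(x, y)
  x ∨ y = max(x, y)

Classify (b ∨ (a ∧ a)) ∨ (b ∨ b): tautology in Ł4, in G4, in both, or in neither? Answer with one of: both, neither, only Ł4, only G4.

neither

In Ł4: at a = 0, b = 0 the value is 0 — not a tautology.
In G4: at a = 0, b = 0 the value is 0 — not a tautology.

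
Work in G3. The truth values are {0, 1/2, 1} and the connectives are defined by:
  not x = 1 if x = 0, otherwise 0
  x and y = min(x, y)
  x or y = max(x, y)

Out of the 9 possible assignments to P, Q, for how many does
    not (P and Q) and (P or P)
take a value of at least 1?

1

P = 0, Q = 0 ↦ 0  <
P = 0, Q = 1/2 ↦ 0  <
P = 0, Q = 1 ↦ 0  <
P = 1/2, Q = 0 ↦ 1/2  <
P = 1/2, Q = 1/2 ↦ 0  <
P = 1/2, Q = 1 ↦ 0  <
P = 1, Q = 0 ↦ 1  ≥
P = 1, Q = 1/2 ↦ 0  <
P = 1, Q = 1 ↦ 0  <
So 1 of the 9 assignments meets the threshold.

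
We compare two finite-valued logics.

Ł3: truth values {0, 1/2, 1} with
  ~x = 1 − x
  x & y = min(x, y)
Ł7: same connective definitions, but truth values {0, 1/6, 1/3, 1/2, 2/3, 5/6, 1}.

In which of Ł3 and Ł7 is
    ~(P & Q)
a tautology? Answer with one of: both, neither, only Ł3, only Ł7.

In Ł3: at P = 1/2, Q = 1/2 the value is 1/2 — not a tautology.
In Ł7: at P = 1/6, Q = 1/6 the value is 5/6 — not a tautology.

neither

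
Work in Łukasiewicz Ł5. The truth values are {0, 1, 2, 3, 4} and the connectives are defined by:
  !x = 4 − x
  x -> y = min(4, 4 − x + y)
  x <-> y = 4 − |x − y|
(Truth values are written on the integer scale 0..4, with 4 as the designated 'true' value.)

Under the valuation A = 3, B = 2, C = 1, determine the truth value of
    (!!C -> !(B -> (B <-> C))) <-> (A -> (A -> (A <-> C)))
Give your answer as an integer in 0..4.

!C = !1 = 3
!!C = !3 = 1
B <-> C = 2 <-> 1 = 3
B -> (B <-> C) = 2 -> 3 = 4
!(B -> (B <-> C)) = !4 = 0
!!C -> !(B -> (B <-> C)) = 1 -> 0 = 3
A <-> C = 3 <-> 1 = 2
A -> (A <-> C) = 3 -> 2 = 3
A -> (A -> (A <-> C)) = 3 -> 3 = 4
(!!C -> !(B -> (B <-> C))) <-> (A -> (A -> (A <-> C))) = 3 <-> 4 = 3

3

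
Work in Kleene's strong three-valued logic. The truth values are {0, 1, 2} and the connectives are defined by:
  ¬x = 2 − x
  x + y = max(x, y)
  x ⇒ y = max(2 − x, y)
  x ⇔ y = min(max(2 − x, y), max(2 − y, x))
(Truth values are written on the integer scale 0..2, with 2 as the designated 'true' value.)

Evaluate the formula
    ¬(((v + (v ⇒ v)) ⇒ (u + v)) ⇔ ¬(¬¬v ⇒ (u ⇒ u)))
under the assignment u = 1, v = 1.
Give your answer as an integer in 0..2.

v ⇒ v = 1 ⇒ 1 = 1
v + (v ⇒ v) = 1 + 1 = 1
u + v = 1 + 1 = 1
(v + (v ⇒ v)) ⇒ (u + v) = 1 ⇒ 1 = 1
¬v = ¬1 = 1
¬¬v = ¬1 = 1
u ⇒ u = 1 ⇒ 1 = 1
¬¬v ⇒ (u ⇒ u) = 1 ⇒ 1 = 1
¬(¬¬v ⇒ (u ⇒ u)) = ¬1 = 1
((v + (v ⇒ v)) ⇒ (u + v)) ⇔ ¬(¬¬v ⇒ (u ⇒ u)) = 1 ⇔ 1 = 1
¬(((v + (v ⇒ v)) ⇒ (u + v)) ⇔ ¬(¬¬v ⇒ (u ⇒ u))) = ¬1 = 1

1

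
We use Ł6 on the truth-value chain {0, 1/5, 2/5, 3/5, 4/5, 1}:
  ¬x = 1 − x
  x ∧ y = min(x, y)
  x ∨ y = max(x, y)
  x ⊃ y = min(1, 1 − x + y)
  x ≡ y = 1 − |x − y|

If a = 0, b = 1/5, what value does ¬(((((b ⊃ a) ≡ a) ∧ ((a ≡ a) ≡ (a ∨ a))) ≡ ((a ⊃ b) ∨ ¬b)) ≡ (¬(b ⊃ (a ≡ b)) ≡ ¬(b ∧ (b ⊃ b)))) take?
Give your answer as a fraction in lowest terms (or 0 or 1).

b ⊃ a = 1/5 ⊃ 0 = 4/5
(b ⊃ a) ≡ a = 4/5 ≡ 0 = 1/5
a ≡ a = 0 ≡ 0 = 1
a ∨ a = 0 ∨ 0 = 0
(a ≡ a) ≡ (a ∨ a) = 1 ≡ 0 = 0
((b ⊃ a) ≡ a) ∧ ((a ≡ a) ≡ (a ∨ a)) = 1/5 ∧ 0 = 0
a ⊃ b = 0 ⊃ 1/5 = 1
¬b = ¬1/5 = 4/5
(a ⊃ b) ∨ ¬b = 1 ∨ 4/5 = 1
(((b ⊃ a) ≡ a) ∧ ((a ≡ a) ≡ (a ∨ a))) ≡ ((a ⊃ b) ∨ ¬b) = 0 ≡ 1 = 0
a ≡ b = 0 ≡ 1/5 = 4/5
b ⊃ (a ≡ b) = 1/5 ⊃ 4/5 = 1
¬(b ⊃ (a ≡ b)) = ¬1 = 0
b ⊃ b = 1/5 ⊃ 1/5 = 1
b ∧ (b ⊃ b) = 1/5 ∧ 1 = 1/5
¬(b ∧ (b ⊃ b)) = ¬1/5 = 4/5
¬(b ⊃ (a ≡ b)) ≡ ¬(b ∧ (b ⊃ b)) = 0 ≡ 4/5 = 1/5
((((b ⊃ a) ≡ a) ∧ ((a ≡ a) ≡ (a ∨ a))) ≡ ((a ⊃ b) ∨ ¬b)) ≡ (¬(b ⊃ (a ≡ b)) ≡ ¬(b ∧ (b ⊃ b))) = 0 ≡ 1/5 = 4/5
¬(((((b ⊃ a) ≡ a) ∧ ((a ≡ a) ≡ (a ∨ a))) ≡ ((a ⊃ b) ∨ ¬b)) ≡ (¬(b ⊃ (a ≡ b)) ≡ ¬(b ∧ (b ⊃ b)))) = ¬4/5 = 1/5

1/5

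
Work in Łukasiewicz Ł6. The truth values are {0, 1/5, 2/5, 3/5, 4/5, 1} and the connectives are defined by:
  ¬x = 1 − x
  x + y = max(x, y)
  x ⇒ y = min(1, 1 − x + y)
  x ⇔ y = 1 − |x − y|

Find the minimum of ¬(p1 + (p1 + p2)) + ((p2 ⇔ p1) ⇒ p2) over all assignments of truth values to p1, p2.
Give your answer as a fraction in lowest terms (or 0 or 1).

Take p1 = 1/5, p2 = 2/5:
p1 + p2 = 1/5 + 2/5 = 2/5
p1 + (p1 + p2) = 1/5 + 2/5 = 2/5
¬(p1 + (p1 + p2)) = ¬2/5 = 3/5
p2 ⇔ p1 = 2/5 ⇔ 1/5 = 4/5
(p2 ⇔ p1) ⇒ p2 = 4/5 ⇒ 2/5 = 3/5
¬(p1 + (p1 + p2)) + ((p2 ⇔ p1) ⇒ p2) = 3/5 + 3/5 = 3/5
No assignment yields a value below 3/5, so this is the minimum.

3/5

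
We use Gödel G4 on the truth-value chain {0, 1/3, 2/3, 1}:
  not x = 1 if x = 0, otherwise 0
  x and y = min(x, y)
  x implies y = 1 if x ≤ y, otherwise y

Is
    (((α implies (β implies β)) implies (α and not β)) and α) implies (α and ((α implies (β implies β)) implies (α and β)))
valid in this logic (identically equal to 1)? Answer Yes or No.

Counterexample: take α = 1/3, β = 0.
β implies β = 0 implies 0 = 1
α implies (β implies β) = 1/3 implies 1 = 1
not β = not 0 = 1
α and not β = 1/3 and 1 = 1/3
(α implies (β implies β)) implies (α and not β) = 1 implies 1/3 = 1/3
((α implies (β implies β)) implies (α and not β)) and α = 1/3 and 1/3 = 1/3
β implies β = 0 implies 0 = 1
α implies (β implies β) = 1/3 implies 1 = 1
α and β = 1/3 and 0 = 0
(α implies (β implies β)) implies (α and β) = 1 implies 0 = 0
α and ((α implies (β implies β)) implies (α and β)) = 1/3 and 0 = 0
(((α implies (β implies β)) implies (α and not β)) and α) implies (α and ((α implies (β implies β)) implies (α and β))) = 1/3 implies 0 = 0
This gives 0 ≠ 1.

No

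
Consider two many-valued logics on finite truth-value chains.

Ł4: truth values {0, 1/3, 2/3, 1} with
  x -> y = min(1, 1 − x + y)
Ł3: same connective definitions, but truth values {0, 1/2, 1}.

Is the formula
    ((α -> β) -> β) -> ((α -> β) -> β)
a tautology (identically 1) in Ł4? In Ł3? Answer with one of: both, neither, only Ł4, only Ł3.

both

In Ł4: every assignment gives 1 — tautology.
In Ł3: every assignment gives 1 — tautology.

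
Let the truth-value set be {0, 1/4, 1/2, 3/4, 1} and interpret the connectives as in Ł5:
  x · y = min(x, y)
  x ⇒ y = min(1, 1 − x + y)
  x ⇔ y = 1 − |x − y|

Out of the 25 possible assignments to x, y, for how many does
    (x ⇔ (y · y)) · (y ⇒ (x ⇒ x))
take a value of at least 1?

value 1: 5 assignments (counts)
value 3/4: 8 assignments
value 1/2: 6 assignments
value 1/4: 4 assignments
value 0: 2 assignments
So 5 of the 25 assignments meet the threshold.

5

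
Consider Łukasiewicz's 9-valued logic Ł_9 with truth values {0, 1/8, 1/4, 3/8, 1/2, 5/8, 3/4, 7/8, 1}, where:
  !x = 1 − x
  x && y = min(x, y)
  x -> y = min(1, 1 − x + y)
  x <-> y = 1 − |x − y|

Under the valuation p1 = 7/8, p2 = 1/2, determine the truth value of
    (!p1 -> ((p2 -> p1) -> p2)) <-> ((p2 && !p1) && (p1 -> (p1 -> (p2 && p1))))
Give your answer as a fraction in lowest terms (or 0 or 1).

1/8

!p1 = !7/8 = 1/8
p2 -> p1 = 1/2 -> 7/8 = 1
(p2 -> p1) -> p2 = 1 -> 1/2 = 1/2
!p1 -> ((p2 -> p1) -> p2) = 1/8 -> 1/2 = 1
!p1 = !7/8 = 1/8
p2 && !p1 = 1/2 && 1/8 = 1/8
p2 && p1 = 1/2 && 7/8 = 1/2
p1 -> (p2 && p1) = 7/8 -> 1/2 = 5/8
p1 -> (p1 -> (p2 && p1)) = 7/8 -> 5/8 = 3/4
(p2 && !p1) && (p1 -> (p1 -> (p2 && p1))) = 1/8 && 3/4 = 1/8
(!p1 -> ((p2 -> p1) -> p2)) <-> ((p2 && !p1) && (p1 -> (p1 -> (p2 && p1)))) = 1 <-> 1/8 = 1/8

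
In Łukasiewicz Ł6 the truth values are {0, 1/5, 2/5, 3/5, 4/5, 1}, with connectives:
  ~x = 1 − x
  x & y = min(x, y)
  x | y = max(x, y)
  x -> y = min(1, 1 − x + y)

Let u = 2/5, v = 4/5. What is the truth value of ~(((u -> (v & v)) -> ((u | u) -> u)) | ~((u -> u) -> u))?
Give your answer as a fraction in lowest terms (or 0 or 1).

0

v & v = 4/5 & 4/5 = 4/5
u -> (v & v) = 2/5 -> 4/5 = 1
u | u = 2/5 | 2/5 = 2/5
(u | u) -> u = 2/5 -> 2/5 = 1
(u -> (v & v)) -> ((u | u) -> u) = 1 -> 1 = 1
u -> u = 2/5 -> 2/5 = 1
(u -> u) -> u = 1 -> 2/5 = 2/5
~((u -> u) -> u) = ~2/5 = 3/5
((u -> (v & v)) -> ((u | u) -> u)) | ~((u -> u) -> u) = 1 | 3/5 = 1
~(((u -> (v & v)) -> ((u | u) -> u)) | ~((u -> u) -> u)) = ~1 = 0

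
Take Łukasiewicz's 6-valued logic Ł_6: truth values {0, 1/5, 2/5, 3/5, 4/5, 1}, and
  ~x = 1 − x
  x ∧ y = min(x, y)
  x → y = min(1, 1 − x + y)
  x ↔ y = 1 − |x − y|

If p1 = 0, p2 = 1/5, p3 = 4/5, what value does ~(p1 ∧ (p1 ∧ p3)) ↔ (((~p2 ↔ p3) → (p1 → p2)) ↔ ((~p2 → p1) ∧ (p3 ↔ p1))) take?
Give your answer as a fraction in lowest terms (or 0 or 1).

p1 ∧ p3 = 0 ∧ 4/5 = 0
p1 ∧ (p1 ∧ p3) = 0 ∧ 0 = 0
~(p1 ∧ (p1 ∧ p3)) = ~0 = 1
~p2 = ~1/5 = 4/5
~p2 ↔ p3 = 4/5 ↔ 4/5 = 1
p1 → p2 = 0 → 1/5 = 1
(~p2 ↔ p3) → (p1 → p2) = 1 → 1 = 1
~p2 = ~1/5 = 4/5
~p2 → p1 = 4/5 → 0 = 1/5
p3 ↔ p1 = 4/5 ↔ 0 = 1/5
(~p2 → p1) ∧ (p3 ↔ p1) = 1/5 ∧ 1/5 = 1/5
((~p2 ↔ p3) → (p1 → p2)) ↔ ((~p2 → p1) ∧ (p3 ↔ p1)) = 1 ↔ 1/5 = 1/5
~(p1 ∧ (p1 ∧ p3)) ↔ (((~p2 ↔ p3) → (p1 → p2)) ↔ ((~p2 → p1) ∧ (p3 ↔ p1))) = 1 ↔ 1/5 = 1/5

1/5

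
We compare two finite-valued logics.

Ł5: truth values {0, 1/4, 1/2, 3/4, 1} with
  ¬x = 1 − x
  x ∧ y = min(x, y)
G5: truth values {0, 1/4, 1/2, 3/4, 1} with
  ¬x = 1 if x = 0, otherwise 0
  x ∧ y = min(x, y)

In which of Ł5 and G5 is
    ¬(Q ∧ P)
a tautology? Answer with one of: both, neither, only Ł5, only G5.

In Ł5: at P = 1/4, Q = 1/4 the value is 3/4 — not a tautology.
In G5: at P = 1/4, Q = 1/4 the value is 0 — not a tautology.

neither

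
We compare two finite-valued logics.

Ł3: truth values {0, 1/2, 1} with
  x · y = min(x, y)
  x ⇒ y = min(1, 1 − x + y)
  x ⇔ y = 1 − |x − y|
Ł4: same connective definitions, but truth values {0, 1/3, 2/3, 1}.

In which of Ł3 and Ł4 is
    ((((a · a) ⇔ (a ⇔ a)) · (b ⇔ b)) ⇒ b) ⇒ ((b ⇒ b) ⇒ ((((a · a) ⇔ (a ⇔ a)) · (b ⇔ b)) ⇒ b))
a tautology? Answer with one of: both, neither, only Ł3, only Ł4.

both

In Ł3: every assignment gives 1 — tautology.
In Ł4: every assignment gives 1 — tautology.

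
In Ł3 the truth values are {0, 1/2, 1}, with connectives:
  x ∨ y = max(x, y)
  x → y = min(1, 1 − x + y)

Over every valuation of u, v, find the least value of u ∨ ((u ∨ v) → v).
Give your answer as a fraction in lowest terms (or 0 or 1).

Take u = 1/2, v = 0:
u ∨ v = 1/2 ∨ 0 = 1/2
(u ∨ v) → v = 1/2 → 0 = 1/2
u ∨ ((u ∨ v) → v) = 1/2 ∨ 1/2 = 1/2
No assignment yields a value below 1/2, so this is the minimum.

1/2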